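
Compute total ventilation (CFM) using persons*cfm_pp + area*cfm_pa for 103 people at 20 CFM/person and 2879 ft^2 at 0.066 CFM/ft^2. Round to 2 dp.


Total = 103*20 + 2879*0.066 = 2250.01 CFM

2250.01 CFM


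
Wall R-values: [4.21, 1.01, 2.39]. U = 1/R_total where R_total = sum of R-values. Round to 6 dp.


R_total = 4.21 + 1.01 + 2.39 = 7.61
U = 1/7.61 = 0.131406

0.131406


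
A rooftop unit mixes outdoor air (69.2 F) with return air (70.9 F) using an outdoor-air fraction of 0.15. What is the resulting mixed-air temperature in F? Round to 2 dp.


T_mix = 0.15*69.2 + 0.85*70.9 = 70.65 F

70.65 F


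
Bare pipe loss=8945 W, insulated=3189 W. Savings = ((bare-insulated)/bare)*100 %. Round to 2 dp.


Savings = ((8945-3189)/8945)*100 = 64.35 %

64.35 %


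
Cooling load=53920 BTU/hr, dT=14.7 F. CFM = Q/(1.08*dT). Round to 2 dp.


CFM = 53920 / (1.08 * 14.7) = 3396.32

3396.32 CFM


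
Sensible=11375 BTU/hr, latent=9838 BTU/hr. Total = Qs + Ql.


Qt = 11375 + 9838 = 21213 BTU/hr

21213 BTU/hr


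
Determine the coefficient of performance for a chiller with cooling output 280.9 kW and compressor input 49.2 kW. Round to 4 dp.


COP = 280.9 / 49.2 = 5.7093

5.7093


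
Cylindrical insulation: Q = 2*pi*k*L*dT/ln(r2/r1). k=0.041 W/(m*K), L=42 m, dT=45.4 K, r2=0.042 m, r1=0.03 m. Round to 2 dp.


Q = 2*pi*0.041*42*45.4/ln(0.042/0.03) = 1459.89 W

1459.89 W


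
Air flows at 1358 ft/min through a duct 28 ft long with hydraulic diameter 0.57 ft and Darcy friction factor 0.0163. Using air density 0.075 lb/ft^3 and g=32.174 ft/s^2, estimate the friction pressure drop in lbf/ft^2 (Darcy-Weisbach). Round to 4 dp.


v_fps = 1358/60 = 22.6333 ft/s
dp = 0.0163*(28/0.57)*0.075*22.6333^2/(2*32.174) = 0.4781 lbf/ft^2

0.4781 lbf/ft^2


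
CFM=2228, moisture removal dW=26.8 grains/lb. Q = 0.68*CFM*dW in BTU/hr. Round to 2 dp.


Q = 0.68 * 2228 * 26.8 = 40603.07 BTU/hr

40603.07 BTU/hr


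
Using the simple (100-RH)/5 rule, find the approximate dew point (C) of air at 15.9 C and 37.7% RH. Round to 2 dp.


Td = 15.9 - (100-37.7)/5 = 3.44 C

3.44 C


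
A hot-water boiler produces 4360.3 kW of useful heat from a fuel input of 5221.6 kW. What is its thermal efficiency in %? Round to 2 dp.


eta = (4360.3/5221.6)*100 = 83.51 %

83.51 %


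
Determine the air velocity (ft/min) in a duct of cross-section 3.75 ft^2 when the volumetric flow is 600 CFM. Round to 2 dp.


V = 600 / 3.75 = 160.00 ft/min

160.00 ft/min


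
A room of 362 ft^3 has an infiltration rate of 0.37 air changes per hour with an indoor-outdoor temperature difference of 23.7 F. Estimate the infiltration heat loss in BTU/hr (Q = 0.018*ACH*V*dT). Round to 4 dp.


Q = 0.018 * 0.37 * 362 * 23.7 = 57.1388 BTU/hr

57.1388 BTU/hr


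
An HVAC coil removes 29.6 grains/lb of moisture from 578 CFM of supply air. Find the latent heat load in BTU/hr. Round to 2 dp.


Q = 0.68 * 578 * 29.6 = 11633.98 BTU/hr

11633.98 BTU/hr


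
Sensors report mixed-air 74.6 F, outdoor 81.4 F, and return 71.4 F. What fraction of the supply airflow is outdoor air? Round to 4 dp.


frac = (74.6 - 71.4) / (81.4 - 71.4) = 0.3200

0.3200


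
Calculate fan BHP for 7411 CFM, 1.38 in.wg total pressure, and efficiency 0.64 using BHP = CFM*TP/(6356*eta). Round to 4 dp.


BHP = 7411 * 1.38 / (6356 * 0.64) = 2.5142 hp

2.5142 hp


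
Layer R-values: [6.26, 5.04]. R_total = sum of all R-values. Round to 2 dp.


R_total = 6.26 + 5.04 = 11.30

11.30


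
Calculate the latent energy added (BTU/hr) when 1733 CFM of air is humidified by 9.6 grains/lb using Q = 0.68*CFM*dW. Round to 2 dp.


Q = 0.68 * 1733 * 9.6 = 11313.02 BTU/hr

11313.02 BTU/hr


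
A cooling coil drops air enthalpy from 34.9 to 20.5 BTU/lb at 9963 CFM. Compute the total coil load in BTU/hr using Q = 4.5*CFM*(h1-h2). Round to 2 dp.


Q = 4.5 * 9963 * (34.9 - 20.5) = 645602.40 BTU/hr

645602.40 BTU/hr


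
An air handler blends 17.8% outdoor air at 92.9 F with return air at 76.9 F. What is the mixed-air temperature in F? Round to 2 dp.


T_mix = 76.9 + (17.8/100)*(92.9-76.9) = 79.75 F

79.75 F


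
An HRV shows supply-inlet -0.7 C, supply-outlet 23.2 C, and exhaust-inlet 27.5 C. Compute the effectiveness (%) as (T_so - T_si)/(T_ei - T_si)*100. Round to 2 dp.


eff = (23.2-(-0.7))/(27.5-(-0.7))*100 = 84.75 %

84.75 %


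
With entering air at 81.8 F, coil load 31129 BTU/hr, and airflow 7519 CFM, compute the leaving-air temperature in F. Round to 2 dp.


dT = 31129/(1.08*7519) = 3.8334
T_leave = 81.8 - 3.8334 = 77.97 F

77.97 F


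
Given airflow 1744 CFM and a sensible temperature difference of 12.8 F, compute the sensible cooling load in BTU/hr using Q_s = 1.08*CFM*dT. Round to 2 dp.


Q = 1.08 * 1744 * 12.8 = 24109.06 BTU/hr

24109.06 BTU/hr


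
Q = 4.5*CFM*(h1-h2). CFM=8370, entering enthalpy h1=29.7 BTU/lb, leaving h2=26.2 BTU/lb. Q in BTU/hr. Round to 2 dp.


Q = 4.5 * 8370 * (29.7 - 26.2) = 131827.50 BTU/hr

131827.50 BTU/hr


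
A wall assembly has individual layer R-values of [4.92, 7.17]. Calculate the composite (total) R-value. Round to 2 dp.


R_total = 4.92 + 7.17 = 12.09

12.09


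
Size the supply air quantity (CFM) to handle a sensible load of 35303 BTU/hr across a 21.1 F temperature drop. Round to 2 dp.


CFM = 35303 / (1.08 * 21.1) = 1549.19

1549.19 CFM


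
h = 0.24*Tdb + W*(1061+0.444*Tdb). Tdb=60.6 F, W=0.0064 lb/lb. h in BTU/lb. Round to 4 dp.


h = 0.24*60.6 + 0.0064*(1061+0.444*60.6) = 21.5066 BTU/lb

21.5066 BTU/lb


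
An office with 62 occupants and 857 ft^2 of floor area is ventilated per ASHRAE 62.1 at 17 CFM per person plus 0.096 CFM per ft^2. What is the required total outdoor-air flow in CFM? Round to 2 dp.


Total = 62*17 + 857*0.096 = 1136.27 CFM

1136.27 CFM


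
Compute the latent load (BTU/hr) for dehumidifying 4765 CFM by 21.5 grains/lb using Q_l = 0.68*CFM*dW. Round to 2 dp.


Q = 0.68 * 4765 * 21.5 = 69664.30 BTU/hr

69664.30 BTU/hr


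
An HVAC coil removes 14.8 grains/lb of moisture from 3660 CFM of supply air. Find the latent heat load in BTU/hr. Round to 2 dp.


Q = 0.68 * 3660 * 14.8 = 36834.24 BTU/hr

36834.24 BTU/hr


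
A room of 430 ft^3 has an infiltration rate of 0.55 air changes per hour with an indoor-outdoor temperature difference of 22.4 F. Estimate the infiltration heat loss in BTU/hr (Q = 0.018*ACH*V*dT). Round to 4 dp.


Q = 0.018 * 0.55 * 430 * 22.4 = 95.3568 BTU/hr

95.3568 BTU/hr


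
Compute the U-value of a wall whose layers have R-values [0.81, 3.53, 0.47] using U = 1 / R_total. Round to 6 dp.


R_total = 0.81 + 3.53 + 0.47 = 4.81
U = 1/4.81 = 0.207900

0.207900


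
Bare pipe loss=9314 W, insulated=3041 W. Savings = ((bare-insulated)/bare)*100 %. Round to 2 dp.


Savings = ((9314-3041)/9314)*100 = 67.35 %

67.35 %


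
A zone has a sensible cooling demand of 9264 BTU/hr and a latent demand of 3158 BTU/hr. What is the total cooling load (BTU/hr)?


Qt = 9264 + 3158 = 12422 BTU/hr

12422 BTU/hr


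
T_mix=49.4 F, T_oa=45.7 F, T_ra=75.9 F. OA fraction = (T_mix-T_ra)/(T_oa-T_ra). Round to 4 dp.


frac = (49.4 - 75.9) / (45.7 - 75.9) = 0.8775

0.8775


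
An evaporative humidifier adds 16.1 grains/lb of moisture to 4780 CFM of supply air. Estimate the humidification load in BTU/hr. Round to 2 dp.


Q = 0.68 * 4780 * 16.1 = 52331.44 BTU/hr

52331.44 BTU/hr


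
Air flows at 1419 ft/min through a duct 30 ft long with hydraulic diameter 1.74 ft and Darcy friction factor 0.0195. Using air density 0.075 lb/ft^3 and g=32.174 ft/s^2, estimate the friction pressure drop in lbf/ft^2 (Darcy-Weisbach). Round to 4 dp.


v_fps = 1419/60 = 23.65 ft/s
dp = 0.0195*(30/1.74)*0.075*23.65^2/(2*32.174) = 0.2192 lbf/ft^2

0.2192 lbf/ft^2


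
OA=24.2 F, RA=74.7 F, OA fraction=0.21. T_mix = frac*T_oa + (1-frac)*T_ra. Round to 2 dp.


T_mix = 0.21*24.2 + 0.79*74.7 = 64.10 F

64.10 F


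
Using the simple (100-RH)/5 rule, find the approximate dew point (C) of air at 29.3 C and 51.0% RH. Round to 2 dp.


Td = 29.3 - (100-51.0)/5 = 19.50 C

19.50 C


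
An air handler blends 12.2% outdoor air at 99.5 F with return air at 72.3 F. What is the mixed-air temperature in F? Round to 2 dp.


T_mix = 72.3 + (12.2/100)*(99.5-72.3) = 75.62 F

75.62 F


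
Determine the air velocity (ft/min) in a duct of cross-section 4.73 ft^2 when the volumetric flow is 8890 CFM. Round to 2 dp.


V = 8890 / 4.73 = 1879.49 ft/min

1879.49 ft/min


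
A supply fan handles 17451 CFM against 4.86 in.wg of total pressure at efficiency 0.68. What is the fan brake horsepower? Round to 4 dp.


BHP = 17451 * 4.86 / (6356 * 0.68) = 19.6229 hp

19.6229 hp


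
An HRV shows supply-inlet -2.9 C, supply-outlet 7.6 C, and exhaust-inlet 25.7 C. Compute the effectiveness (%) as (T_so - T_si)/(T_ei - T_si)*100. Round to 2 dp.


eff = (7.6-(-2.9))/(25.7-(-2.9))*100 = 36.71 %

36.71 %


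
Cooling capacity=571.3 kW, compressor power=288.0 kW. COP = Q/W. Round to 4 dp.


COP = 571.3 / 288.0 = 1.9837

1.9837


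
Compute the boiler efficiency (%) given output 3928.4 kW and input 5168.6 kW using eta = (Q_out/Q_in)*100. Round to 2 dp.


eta = (3928.4/5168.6)*100 = 76.01 %

76.01 %


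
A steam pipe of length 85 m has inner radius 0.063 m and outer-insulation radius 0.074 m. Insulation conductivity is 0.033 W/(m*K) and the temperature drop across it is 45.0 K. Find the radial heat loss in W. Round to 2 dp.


Q = 2*pi*0.033*85*45.0/ln(0.074/0.063) = 4928.19 W

4928.19 W


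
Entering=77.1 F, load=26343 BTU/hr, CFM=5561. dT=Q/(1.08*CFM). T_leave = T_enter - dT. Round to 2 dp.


dT = 26343/(1.08*5561) = 4.3862
T_leave = 77.1 - 4.3862 = 72.71 F

72.71 F


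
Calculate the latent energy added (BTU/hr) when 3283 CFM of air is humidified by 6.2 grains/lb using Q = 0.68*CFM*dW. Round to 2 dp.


Q = 0.68 * 3283 * 6.2 = 13841.13 BTU/hr

13841.13 BTU/hr


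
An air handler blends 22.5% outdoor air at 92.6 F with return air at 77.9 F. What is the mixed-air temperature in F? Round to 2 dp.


T_mix = 77.9 + (22.5/100)*(92.6-77.9) = 81.21 F

81.21 F


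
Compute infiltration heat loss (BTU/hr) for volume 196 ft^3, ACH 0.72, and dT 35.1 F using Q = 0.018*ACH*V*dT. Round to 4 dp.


Q = 0.018 * 0.72 * 196 * 35.1 = 89.1596 BTU/hr

89.1596 BTU/hr


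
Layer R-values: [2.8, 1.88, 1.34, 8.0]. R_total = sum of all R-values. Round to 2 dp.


R_total = 2.8 + 1.88 + 1.34 + 8.0 = 14.02

14.02


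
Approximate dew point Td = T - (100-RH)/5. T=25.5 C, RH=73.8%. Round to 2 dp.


Td = 25.5 - (100-73.8)/5 = 20.26 C

20.26 C


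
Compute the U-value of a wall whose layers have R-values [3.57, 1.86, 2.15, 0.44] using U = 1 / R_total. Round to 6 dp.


R_total = 3.57 + 1.86 + 2.15 + 0.44 = 8.02
U = 1/8.02 = 0.124688

0.124688


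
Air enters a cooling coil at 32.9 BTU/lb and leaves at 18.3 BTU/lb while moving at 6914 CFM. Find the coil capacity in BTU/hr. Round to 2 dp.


Q = 4.5 * 6914 * (32.9 - 18.3) = 454249.80 BTU/hr

454249.80 BTU/hr


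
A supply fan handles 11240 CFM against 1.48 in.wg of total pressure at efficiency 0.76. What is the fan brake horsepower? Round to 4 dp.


BHP = 11240 * 1.48 / (6356 * 0.76) = 3.4437 hp

3.4437 hp


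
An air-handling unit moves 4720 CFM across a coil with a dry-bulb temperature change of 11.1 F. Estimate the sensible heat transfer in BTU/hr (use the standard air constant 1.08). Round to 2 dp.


Q = 1.08 * 4720 * 11.1 = 56583.36 BTU/hr

56583.36 BTU/hr


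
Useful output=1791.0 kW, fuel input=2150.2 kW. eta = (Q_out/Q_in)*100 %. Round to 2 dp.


eta = (1791.0/2150.2)*100 = 83.29 %

83.29 %


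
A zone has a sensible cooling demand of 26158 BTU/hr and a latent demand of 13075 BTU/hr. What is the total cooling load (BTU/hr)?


Qt = 26158 + 13075 = 39233 BTU/hr

39233 BTU/hr


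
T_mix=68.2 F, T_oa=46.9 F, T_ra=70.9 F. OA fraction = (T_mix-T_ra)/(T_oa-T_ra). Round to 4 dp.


frac = (68.2 - 70.9) / (46.9 - 70.9) = 0.1125

0.1125


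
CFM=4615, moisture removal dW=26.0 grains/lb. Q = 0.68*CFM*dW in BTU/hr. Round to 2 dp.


Q = 0.68 * 4615 * 26.0 = 81593.20 BTU/hr

81593.20 BTU/hr


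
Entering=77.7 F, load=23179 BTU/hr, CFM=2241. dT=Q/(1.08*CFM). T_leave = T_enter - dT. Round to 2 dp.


dT = 23179/(1.08*2241) = 9.5770
T_leave = 77.7 - 9.5770 = 68.12 F

68.12 F


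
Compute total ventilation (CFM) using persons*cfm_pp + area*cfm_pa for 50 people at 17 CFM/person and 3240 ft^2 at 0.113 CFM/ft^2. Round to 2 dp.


Total = 50*17 + 3240*0.113 = 1216.12 CFM

1216.12 CFM


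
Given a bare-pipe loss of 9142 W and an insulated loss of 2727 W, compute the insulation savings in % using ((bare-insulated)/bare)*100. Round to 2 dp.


Savings = ((9142-2727)/9142)*100 = 70.17 %

70.17 %


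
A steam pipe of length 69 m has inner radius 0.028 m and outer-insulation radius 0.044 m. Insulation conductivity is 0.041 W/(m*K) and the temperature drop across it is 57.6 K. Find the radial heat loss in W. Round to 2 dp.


Q = 2*pi*0.041*69*57.6/ln(0.044/0.028) = 2265.22 W

2265.22 W


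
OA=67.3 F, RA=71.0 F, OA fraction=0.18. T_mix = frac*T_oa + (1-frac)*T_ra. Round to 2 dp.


T_mix = 0.18*67.3 + 0.82*71.0 = 70.33 F

70.33 F


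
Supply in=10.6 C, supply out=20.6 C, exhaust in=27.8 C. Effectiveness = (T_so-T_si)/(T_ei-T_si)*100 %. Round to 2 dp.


eff = (20.6-10.6)/(27.8-10.6)*100 = 58.14 %

58.14 %


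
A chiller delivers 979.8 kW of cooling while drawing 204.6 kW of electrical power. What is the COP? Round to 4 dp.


COP = 979.8 / 204.6 = 4.7889

4.7889


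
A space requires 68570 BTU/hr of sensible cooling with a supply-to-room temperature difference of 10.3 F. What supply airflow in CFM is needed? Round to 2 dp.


CFM = 68570 / (1.08 * 10.3) = 6164.15

6164.15 CFM


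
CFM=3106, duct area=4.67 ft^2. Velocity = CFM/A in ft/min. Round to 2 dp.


V = 3106 / 4.67 = 665.10 ft/min

665.10 ft/min


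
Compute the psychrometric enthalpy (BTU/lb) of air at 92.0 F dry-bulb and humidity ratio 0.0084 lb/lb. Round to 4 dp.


h = 0.24*92.0 + 0.0084*(1061+0.444*92.0) = 31.3355 BTU/lb

31.3355 BTU/lb


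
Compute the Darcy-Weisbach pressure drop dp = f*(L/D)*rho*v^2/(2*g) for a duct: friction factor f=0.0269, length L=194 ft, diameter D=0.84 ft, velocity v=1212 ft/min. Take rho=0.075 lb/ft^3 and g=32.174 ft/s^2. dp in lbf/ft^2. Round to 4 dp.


v_fps = 1212/60 = 20.2 ft/s
dp = 0.0269*(194/0.84)*0.075*20.2^2/(2*32.174) = 2.9546 lbf/ft^2

2.9546 lbf/ft^2


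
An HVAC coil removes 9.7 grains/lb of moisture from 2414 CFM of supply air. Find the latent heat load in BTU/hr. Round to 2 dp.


Q = 0.68 * 2414 * 9.7 = 15922.74 BTU/hr

15922.74 BTU/hr


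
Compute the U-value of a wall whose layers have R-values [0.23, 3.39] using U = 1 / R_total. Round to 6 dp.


R_total = 0.23 + 3.39 = 3.62
U = 1/3.62 = 0.276243

0.276243


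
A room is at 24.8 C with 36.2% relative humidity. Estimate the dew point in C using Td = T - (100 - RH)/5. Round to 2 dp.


Td = 24.8 - (100-36.2)/5 = 12.04 C

12.04 C


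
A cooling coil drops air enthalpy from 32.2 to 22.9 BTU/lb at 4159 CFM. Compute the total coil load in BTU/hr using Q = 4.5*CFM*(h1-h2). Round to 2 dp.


Q = 4.5 * 4159 * (32.2 - 22.9) = 174054.15 BTU/hr

174054.15 BTU/hr


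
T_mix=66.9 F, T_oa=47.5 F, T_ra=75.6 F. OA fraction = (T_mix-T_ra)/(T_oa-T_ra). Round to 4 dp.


frac = (66.9 - 75.6) / (47.5 - 75.6) = 0.3096

0.3096


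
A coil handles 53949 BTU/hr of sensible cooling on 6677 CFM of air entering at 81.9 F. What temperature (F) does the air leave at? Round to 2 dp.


dT = 53949/(1.08*6677) = 7.4813
T_leave = 81.9 - 7.4813 = 74.42 F

74.42 F


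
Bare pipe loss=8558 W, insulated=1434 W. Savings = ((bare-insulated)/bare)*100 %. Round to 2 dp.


Savings = ((8558-1434)/8558)*100 = 83.24 %

83.24 %


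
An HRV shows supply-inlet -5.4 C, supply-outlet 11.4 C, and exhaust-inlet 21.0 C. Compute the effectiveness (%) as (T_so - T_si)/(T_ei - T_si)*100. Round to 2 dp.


eff = (11.4-(-5.4))/(21.0-(-5.4))*100 = 63.64 %

63.64 %


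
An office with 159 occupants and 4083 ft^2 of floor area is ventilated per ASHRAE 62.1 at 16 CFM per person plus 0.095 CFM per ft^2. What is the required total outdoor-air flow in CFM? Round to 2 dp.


Total = 159*16 + 4083*0.095 = 2931.89 CFM

2931.89 CFM


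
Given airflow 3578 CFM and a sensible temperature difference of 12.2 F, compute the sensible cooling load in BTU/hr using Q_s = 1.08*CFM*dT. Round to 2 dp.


Q = 1.08 * 3578 * 12.2 = 47143.73 BTU/hr

47143.73 BTU/hr


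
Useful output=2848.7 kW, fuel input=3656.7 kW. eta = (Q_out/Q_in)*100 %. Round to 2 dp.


eta = (2848.7/3656.7)*100 = 77.90 %

77.90 %


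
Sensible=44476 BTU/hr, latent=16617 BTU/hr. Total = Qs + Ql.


Qt = 44476 + 16617 = 61093 BTU/hr

61093 BTU/hr


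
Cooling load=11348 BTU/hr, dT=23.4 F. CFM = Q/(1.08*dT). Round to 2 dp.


CFM = 11348 / (1.08 * 23.4) = 449.03

449.03 CFM


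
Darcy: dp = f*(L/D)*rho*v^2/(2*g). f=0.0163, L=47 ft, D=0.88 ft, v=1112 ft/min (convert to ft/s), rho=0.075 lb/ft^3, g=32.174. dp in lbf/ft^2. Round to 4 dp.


v_fps = 1112/60 = 18.5333 ft/s
dp = 0.0163*(47/0.88)*0.075*18.5333^2/(2*32.174) = 0.3485 lbf/ft^2

0.3485 lbf/ft^2


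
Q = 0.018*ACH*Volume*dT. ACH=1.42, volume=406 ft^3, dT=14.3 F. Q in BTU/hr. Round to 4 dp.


Q = 0.018 * 1.42 * 406 * 14.3 = 148.3962 BTU/hr

148.3962 BTU/hr


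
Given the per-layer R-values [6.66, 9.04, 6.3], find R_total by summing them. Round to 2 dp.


R_total = 6.66 + 9.04 + 6.3 = 22.00

22.00


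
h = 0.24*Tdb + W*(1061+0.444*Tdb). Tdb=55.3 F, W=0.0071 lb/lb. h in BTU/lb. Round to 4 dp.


h = 0.24*55.3 + 0.0071*(1061+0.444*55.3) = 20.9794 BTU/lb

20.9794 BTU/lb


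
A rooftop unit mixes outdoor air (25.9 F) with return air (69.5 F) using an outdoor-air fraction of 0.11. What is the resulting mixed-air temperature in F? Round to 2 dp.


T_mix = 0.11*25.9 + 0.89*69.5 = 64.70 F

64.70 F


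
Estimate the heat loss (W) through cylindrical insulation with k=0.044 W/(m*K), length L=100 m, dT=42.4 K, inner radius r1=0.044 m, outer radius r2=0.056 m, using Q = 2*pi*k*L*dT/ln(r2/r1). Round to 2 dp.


Q = 2*pi*0.044*100*42.4/ln(0.056/0.044) = 4860.59 W

4860.59 W


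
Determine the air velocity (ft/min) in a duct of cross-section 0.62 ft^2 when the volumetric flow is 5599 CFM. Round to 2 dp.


V = 5599 / 0.62 = 9030.65 ft/min

9030.65 ft/min


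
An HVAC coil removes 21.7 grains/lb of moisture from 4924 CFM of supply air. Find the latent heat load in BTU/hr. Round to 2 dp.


Q = 0.68 * 4924 * 21.7 = 72658.54 BTU/hr

72658.54 BTU/hr


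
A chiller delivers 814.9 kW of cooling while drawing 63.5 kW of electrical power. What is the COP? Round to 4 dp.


COP = 814.9 / 63.5 = 12.8331

12.8331


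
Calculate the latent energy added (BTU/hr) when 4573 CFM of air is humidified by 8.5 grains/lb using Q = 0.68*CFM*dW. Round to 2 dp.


Q = 0.68 * 4573 * 8.5 = 26431.94 BTU/hr

26431.94 BTU/hr


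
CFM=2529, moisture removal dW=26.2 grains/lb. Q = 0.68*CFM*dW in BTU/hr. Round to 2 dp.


Q = 0.68 * 2529 * 26.2 = 45056.66 BTU/hr

45056.66 BTU/hr


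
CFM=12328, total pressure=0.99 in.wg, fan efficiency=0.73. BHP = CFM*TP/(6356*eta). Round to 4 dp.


BHP = 12328 * 0.99 / (6356 * 0.73) = 2.6304 hp

2.6304 hp


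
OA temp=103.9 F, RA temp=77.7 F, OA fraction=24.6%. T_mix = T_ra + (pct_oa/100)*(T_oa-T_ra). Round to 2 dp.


T_mix = 77.7 + (24.6/100)*(103.9-77.7) = 84.15 F

84.15 F


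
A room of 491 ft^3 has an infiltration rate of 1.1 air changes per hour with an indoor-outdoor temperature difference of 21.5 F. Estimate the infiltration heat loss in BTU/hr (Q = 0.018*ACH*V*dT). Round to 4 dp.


Q = 0.018 * 1.1 * 491 * 21.5 = 209.0187 BTU/hr

209.0187 BTU/hr


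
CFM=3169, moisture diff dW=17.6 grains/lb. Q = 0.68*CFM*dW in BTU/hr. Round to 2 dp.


Q = 0.68 * 3169 * 17.6 = 37926.59 BTU/hr

37926.59 BTU/hr


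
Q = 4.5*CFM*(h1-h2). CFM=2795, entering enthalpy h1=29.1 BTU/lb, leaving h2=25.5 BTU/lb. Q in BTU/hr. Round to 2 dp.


Q = 4.5 * 2795 * (29.1 - 25.5) = 45279.00 BTU/hr

45279.00 BTU/hr


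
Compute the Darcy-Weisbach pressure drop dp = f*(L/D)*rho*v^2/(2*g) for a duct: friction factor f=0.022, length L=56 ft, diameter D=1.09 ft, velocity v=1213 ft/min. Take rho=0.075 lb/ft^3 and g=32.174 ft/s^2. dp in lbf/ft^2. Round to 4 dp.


v_fps = 1213/60 = 20.2167 ft/s
dp = 0.022*(56/1.09)*0.075*20.2167^2/(2*32.174) = 0.5384 lbf/ft^2

0.5384 lbf/ft^2


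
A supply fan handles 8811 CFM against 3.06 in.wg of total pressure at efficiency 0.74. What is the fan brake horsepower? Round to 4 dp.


BHP = 8811 * 3.06 / (6356 * 0.74) = 5.7323 hp

5.7323 hp


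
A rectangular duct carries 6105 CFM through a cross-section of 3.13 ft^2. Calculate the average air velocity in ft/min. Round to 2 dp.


V = 6105 / 3.13 = 1950.48 ft/min

1950.48 ft/min


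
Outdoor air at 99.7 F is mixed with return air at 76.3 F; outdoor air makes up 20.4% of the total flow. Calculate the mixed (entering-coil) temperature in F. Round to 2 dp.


T_mix = 76.3 + (20.4/100)*(99.7-76.3) = 81.07 F

81.07 F


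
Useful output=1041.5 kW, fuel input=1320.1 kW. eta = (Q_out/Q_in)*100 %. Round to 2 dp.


eta = (1041.5/1320.1)*100 = 78.90 %

78.90 %


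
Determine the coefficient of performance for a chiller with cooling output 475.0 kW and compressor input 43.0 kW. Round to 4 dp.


COP = 475.0 / 43.0 = 11.0465

11.0465


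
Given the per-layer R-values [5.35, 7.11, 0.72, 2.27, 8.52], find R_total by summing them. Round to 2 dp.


R_total = 5.35 + 7.11 + 0.72 + 2.27 + 8.52 = 23.97

23.97


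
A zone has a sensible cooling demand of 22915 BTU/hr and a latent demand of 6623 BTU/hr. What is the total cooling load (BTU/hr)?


Qt = 22915 + 6623 = 29538 BTU/hr

29538 BTU/hr


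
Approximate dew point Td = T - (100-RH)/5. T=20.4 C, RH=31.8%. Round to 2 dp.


Td = 20.4 - (100-31.8)/5 = 6.76 C

6.76 C


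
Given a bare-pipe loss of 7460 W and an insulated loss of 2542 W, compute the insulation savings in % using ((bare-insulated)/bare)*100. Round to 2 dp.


Savings = ((7460-2542)/7460)*100 = 65.92 %

65.92 %


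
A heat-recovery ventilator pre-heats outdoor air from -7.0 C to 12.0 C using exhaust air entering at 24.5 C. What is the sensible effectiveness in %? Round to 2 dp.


eff = (12.0-(-7.0))/(24.5-(-7.0))*100 = 60.32 %

60.32 %


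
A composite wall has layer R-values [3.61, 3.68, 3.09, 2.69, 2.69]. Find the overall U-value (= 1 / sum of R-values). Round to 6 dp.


R_total = 3.61 + 3.68 + 3.09 + 2.69 + 2.69 = 15.76
U = 1/15.76 = 0.063452

0.063452


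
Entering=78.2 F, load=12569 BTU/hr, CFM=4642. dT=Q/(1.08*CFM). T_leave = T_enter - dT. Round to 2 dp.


dT = 12569/(1.08*4642) = 2.5071
T_leave = 78.2 - 2.5071 = 75.69 F

75.69 F


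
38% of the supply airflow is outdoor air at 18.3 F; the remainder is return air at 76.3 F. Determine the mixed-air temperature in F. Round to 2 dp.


T_mix = 0.38*18.3 + 0.62*76.3 = 54.26 F

54.26 F


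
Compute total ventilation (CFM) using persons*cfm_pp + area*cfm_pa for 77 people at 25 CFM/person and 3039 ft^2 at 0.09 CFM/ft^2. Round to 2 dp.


Total = 77*25 + 3039*0.09 = 2198.51 CFM

2198.51 CFM


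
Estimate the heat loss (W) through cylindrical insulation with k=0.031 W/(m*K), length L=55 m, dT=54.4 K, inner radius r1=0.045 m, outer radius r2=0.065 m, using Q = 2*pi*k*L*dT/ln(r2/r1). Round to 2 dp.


Q = 2*pi*0.031*55*54.4/ln(0.065/0.045) = 1584.82 W

1584.82 W


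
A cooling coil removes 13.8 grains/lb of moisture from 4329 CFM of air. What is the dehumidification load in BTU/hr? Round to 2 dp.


Q = 0.68 * 4329 * 13.8 = 40623.34 BTU/hr

40623.34 BTU/hr


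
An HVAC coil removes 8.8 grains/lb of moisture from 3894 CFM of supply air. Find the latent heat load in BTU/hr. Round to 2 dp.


Q = 0.68 * 3894 * 8.8 = 23301.70 BTU/hr

23301.70 BTU/hr


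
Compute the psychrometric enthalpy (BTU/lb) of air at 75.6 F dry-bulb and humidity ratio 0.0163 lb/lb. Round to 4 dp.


h = 0.24*75.6 + 0.0163*(1061+0.444*75.6) = 35.9854 BTU/lb

35.9854 BTU/lb


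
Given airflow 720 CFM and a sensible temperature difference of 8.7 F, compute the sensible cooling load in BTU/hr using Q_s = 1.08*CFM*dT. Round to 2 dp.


Q = 1.08 * 720 * 8.7 = 6765.12 BTU/hr

6765.12 BTU/hr


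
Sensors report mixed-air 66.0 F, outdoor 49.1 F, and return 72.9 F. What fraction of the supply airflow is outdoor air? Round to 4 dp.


frac = (66.0 - 72.9) / (49.1 - 72.9) = 0.2899

0.2899


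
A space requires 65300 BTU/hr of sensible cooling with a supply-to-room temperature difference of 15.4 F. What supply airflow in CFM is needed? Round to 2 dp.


CFM = 65300 / (1.08 * 15.4) = 3926.17

3926.17 CFM


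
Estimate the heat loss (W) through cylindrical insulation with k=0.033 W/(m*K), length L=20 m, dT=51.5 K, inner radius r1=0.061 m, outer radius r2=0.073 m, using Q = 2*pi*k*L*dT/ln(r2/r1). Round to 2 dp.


Q = 2*pi*0.033*20*51.5/ln(0.073/0.061) = 1189.21 W

1189.21 W


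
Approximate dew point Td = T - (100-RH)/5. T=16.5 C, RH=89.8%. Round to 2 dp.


Td = 16.5 - (100-89.8)/5 = 14.46 C

14.46 C


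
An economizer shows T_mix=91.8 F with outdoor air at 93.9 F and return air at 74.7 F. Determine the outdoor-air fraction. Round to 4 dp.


frac = (91.8 - 74.7) / (93.9 - 74.7) = 0.8906

0.8906


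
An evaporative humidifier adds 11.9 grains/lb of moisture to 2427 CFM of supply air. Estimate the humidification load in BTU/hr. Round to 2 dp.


Q = 0.68 * 2427 * 11.9 = 19639.28 BTU/hr

19639.28 BTU/hr


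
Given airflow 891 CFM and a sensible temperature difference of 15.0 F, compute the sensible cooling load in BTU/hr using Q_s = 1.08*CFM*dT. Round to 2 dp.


Q = 1.08 * 891 * 15.0 = 14434.20 BTU/hr

14434.20 BTU/hr


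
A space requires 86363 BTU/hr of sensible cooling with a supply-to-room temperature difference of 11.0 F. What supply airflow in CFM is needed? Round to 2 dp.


CFM = 86363 / (1.08 * 11.0) = 7269.61

7269.61 CFM


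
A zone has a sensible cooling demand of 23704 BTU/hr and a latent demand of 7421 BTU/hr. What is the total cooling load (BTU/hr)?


Qt = 23704 + 7421 = 31125 BTU/hr

31125 BTU/hr


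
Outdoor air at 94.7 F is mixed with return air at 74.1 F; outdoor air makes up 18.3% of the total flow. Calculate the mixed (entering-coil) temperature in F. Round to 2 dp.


T_mix = 74.1 + (18.3/100)*(94.7-74.1) = 77.87 F

77.87 F


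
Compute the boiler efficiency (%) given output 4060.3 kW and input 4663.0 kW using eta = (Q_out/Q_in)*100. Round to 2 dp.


eta = (4060.3/4663.0)*100 = 87.07 %

87.07 %


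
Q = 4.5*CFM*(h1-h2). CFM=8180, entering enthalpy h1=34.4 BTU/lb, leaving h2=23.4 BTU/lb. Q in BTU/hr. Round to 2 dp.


Q = 4.5 * 8180 * (34.4 - 23.4) = 404910.00 BTU/hr

404910.00 BTU/hr


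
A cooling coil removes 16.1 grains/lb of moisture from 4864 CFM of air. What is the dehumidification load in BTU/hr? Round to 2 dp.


Q = 0.68 * 4864 * 16.1 = 53251.07 BTU/hr

53251.07 BTU/hr


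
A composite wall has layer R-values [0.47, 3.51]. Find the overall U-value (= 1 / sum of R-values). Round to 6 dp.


R_total = 0.47 + 3.51 = 3.98
U = 1/3.98 = 0.251256

0.251256


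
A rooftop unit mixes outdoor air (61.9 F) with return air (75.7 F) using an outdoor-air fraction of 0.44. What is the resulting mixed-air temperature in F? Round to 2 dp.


T_mix = 0.44*61.9 + 0.56*75.7 = 69.63 F

69.63 F


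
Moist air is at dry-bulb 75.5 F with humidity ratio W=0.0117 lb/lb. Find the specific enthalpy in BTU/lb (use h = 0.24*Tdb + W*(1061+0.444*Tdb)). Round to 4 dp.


h = 0.24*75.5 + 0.0117*(1061+0.444*75.5) = 30.9259 BTU/lb

30.9259 BTU/lb


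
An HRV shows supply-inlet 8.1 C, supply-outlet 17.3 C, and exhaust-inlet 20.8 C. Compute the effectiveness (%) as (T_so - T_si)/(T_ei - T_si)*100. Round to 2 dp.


eff = (17.3-8.1)/(20.8-8.1)*100 = 72.44 %

72.44 %


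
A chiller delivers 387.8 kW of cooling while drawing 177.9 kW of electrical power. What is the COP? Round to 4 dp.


COP = 387.8 / 177.9 = 2.1799

2.1799


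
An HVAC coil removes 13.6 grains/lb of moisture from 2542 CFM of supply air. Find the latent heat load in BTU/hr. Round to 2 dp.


Q = 0.68 * 2542 * 13.6 = 23508.42 BTU/hr

23508.42 BTU/hr


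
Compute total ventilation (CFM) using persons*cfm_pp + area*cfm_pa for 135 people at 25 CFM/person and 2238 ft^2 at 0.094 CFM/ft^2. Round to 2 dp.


Total = 135*25 + 2238*0.094 = 3585.37 CFM

3585.37 CFM


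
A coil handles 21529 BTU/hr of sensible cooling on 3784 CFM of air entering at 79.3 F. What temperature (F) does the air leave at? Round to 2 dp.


dT = 21529/(1.08*3784) = 5.2680
T_leave = 79.3 - 5.2680 = 74.03 F

74.03 F


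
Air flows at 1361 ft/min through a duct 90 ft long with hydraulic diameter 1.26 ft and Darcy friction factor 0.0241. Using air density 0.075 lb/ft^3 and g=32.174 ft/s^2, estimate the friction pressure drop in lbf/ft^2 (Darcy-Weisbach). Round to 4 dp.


v_fps = 1361/60 = 22.6833 ft/s
dp = 0.0241*(90/1.26)*0.075*22.6833^2/(2*32.174) = 1.0324 lbf/ft^2

1.0324 lbf/ft^2


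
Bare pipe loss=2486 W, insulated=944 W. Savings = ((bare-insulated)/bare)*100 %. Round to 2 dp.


Savings = ((2486-944)/2486)*100 = 62.03 %

62.03 %


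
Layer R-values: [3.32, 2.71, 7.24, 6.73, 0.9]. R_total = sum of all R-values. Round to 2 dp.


R_total = 3.32 + 2.71 + 7.24 + 6.73 + 0.9 = 20.90

20.90


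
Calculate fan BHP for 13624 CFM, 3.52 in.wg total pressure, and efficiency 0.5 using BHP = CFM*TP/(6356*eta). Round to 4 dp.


BHP = 13624 * 3.52 / (6356 * 0.5) = 15.0901 hp

15.0901 hp


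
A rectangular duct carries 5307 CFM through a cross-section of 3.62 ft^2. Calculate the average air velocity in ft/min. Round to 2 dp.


V = 5307 / 3.62 = 1466.02 ft/min

1466.02 ft/min


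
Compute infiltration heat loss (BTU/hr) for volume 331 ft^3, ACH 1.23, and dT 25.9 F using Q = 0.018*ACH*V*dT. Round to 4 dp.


Q = 0.018 * 1.23 * 331 * 25.9 = 189.8040 BTU/hr

189.8040 BTU/hr


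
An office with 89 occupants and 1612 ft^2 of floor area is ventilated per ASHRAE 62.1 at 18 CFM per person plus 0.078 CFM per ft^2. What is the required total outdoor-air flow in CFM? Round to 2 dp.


Total = 89*18 + 1612*0.078 = 1727.74 CFM

1727.74 CFM


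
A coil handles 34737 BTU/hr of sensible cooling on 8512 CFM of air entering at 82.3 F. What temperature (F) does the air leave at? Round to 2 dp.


dT = 34737/(1.08*8512) = 3.7787
T_leave = 82.3 - 3.7787 = 78.52 F

78.52 F


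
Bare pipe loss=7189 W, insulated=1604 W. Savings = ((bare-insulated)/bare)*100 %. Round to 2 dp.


Savings = ((7189-1604)/7189)*100 = 77.69 %

77.69 %


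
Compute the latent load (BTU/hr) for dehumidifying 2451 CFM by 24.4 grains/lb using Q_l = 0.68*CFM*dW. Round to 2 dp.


Q = 0.68 * 2451 * 24.4 = 40666.99 BTU/hr

40666.99 BTU/hr


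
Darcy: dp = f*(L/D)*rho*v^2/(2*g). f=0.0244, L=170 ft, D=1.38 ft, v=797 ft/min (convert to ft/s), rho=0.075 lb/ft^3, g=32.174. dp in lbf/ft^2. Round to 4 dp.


v_fps = 797/60 = 13.2833 ft/s
dp = 0.0244*(170/1.38)*0.075*13.2833^2/(2*32.174) = 0.6182 lbf/ft^2

0.6182 lbf/ft^2


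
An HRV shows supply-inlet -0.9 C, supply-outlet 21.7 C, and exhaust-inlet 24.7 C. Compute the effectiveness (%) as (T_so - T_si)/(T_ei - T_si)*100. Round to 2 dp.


eff = (21.7-(-0.9))/(24.7-(-0.9))*100 = 88.28 %

88.28 %


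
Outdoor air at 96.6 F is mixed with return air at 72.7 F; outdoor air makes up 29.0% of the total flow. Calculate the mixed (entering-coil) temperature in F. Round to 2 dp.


T_mix = 72.7 + (29.0/100)*(96.6-72.7) = 79.63 F

79.63 F


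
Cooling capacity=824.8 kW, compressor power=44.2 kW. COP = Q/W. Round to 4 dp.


COP = 824.8 / 44.2 = 18.6606

18.6606


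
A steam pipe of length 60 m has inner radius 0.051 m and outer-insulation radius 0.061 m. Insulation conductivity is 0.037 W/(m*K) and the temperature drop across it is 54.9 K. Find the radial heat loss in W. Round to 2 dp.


Q = 2*pi*0.037*60*54.9/ln(0.061/0.051) = 4276.96 W

4276.96 W


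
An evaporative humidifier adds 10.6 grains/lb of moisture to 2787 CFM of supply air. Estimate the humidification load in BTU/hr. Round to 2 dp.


Q = 0.68 * 2787 * 10.6 = 20088.70 BTU/hr

20088.70 BTU/hr


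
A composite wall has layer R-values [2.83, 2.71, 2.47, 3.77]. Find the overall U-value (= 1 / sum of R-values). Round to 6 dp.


R_total = 2.83 + 2.71 + 2.47 + 3.77 = 11.78
U = 1/11.78 = 0.084890

0.084890


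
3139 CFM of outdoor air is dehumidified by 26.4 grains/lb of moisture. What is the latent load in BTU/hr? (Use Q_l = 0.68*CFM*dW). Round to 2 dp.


Q = 0.68 * 3139 * 26.4 = 56351.33 BTU/hr

56351.33 BTU/hr


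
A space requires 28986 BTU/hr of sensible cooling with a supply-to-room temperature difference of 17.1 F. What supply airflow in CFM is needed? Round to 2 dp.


CFM = 28986 / (1.08 * 17.1) = 1569.53

1569.53 CFM


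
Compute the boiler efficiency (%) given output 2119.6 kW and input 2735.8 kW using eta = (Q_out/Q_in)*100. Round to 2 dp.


eta = (2119.6/2735.8)*100 = 77.48 %

77.48 %


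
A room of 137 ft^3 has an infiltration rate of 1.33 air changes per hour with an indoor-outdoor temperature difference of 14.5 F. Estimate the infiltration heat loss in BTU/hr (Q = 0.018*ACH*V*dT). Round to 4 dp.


Q = 0.018 * 1.33 * 137 * 14.5 = 47.5568 BTU/hr

47.5568 BTU/hr


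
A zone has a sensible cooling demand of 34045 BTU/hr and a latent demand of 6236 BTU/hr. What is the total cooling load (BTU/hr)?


Qt = 34045 + 6236 = 40281 BTU/hr

40281 BTU/hr


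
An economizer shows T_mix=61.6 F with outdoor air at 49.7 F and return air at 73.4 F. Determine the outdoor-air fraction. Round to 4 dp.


frac = (61.6 - 73.4) / (49.7 - 73.4) = 0.4979

0.4979


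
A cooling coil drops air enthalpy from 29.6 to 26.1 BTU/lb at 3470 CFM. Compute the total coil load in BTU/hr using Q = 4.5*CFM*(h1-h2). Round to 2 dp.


Q = 4.5 * 3470 * (29.6 - 26.1) = 54652.50 BTU/hr

54652.50 BTU/hr


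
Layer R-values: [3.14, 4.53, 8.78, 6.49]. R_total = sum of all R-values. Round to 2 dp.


R_total = 3.14 + 4.53 + 8.78 + 6.49 = 22.94

22.94


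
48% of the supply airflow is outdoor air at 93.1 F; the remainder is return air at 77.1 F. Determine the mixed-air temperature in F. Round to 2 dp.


T_mix = 0.48*93.1 + 0.52*77.1 = 84.78 F

84.78 F


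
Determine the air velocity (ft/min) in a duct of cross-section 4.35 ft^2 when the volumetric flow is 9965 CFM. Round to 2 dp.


V = 9965 / 4.35 = 2290.80 ft/min

2290.80 ft/min


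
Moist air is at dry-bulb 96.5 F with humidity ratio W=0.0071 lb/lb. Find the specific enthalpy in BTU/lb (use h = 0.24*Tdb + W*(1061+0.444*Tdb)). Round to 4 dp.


h = 0.24*96.5 + 0.0071*(1061+0.444*96.5) = 30.9973 BTU/lb

30.9973 BTU/lb


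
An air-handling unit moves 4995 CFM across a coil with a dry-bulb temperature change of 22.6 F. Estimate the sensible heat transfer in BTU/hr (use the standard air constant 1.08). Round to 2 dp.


Q = 1.08 * 4995 * 22.6 = 121917.96 BTU/hr

121917.96 BTU/hr


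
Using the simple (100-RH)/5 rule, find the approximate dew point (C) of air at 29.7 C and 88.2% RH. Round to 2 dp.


Td = 29.7 - (100-88.2)/5 = 27.34 C

27.34 C


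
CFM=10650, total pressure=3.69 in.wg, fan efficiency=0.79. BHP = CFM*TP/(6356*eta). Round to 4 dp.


BHP = 10650 * 3.69 / (6356 * 0.79) = 7.8265 hp

7.8265 hp


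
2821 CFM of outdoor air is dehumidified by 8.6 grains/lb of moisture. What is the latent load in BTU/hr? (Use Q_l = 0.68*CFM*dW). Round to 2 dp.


Q = 0.68 * 2821 * 8.6 = 16497.21 BTU/hr

16497.21 BTU/hr


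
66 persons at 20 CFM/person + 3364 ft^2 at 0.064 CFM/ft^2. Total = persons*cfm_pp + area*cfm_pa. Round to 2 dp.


Total = 66*20 + 3364*0.064 = 1535.30 CFM

1535.30 CFM


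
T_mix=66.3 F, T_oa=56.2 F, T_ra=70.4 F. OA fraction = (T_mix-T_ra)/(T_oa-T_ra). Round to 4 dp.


frac = (66.3 - 70.4) / (56.2 - 70.4) = 0.2887

0.2887


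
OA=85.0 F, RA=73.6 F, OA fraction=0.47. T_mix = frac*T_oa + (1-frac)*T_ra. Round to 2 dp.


T_mix = 0.47*85.0 + 0.53*73.6 = 78.96 F

78.96 F


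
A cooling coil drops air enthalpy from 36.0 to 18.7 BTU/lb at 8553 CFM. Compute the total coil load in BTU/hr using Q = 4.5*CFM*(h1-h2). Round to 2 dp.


Q = 4.5 * 8553 * (36.0 - 18.7) = 665851.05 BTU/hr

665851.05 BTU/hr


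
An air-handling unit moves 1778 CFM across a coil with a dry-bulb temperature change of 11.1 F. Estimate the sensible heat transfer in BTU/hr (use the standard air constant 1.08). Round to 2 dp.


Q = 1.08 * 1778 * 11.1 = 21314.66 BTU/hr

21314.66 BTU/hr


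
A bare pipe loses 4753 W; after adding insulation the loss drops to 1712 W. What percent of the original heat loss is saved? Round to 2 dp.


Savings = ((4753-1712)/4753)*100 = 63.98 %

63.98 %


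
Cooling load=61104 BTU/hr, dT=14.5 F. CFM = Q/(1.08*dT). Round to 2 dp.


CFM = 61104 / (1.08 * 14.5) = 3901.92

3901.92 CFM


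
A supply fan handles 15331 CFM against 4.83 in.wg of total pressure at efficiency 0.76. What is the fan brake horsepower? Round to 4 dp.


BHP = 15331 * 4.83 / (6356 * 0.76) = 15.3292 hp

15.3292 hp


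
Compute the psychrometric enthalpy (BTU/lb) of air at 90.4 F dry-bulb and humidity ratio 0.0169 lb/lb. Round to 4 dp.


h = 0.24*90.4 + 0.0169*(1061+0.444*90.4) = 40.3052 BTU/lb

40.3052 BTU/lb


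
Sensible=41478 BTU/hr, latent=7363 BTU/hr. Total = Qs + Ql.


Qt = 41478 + 7363 = 48841 BTU/hr

48841 BTU/hr


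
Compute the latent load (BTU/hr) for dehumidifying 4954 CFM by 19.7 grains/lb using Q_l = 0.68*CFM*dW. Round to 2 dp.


Q = 0.68 * 4954 * 19.7 = 66363.78 BTU/hr

66363.78 BTU/hr


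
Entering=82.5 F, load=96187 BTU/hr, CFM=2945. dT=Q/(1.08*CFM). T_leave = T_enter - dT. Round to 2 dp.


dT = 96187/(1.08*2945) = 30.2418
T_leave = 82.5 - 30.2418 = 52.26 F

52.26 F


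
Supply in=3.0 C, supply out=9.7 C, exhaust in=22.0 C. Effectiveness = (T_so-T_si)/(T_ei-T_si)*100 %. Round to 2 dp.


eff = (9.7-3.0)/(22.0-3.0)*100 = 35.26 %

35.26 %


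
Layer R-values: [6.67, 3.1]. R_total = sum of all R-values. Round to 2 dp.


R_total = 6.67 + 3.1 = 9.77

9.77


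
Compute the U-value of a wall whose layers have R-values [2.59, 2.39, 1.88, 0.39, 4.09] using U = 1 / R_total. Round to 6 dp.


R_total = 2.59 + 2.39 + 1.88 + 0.39 + 4.09 = 11.34
U = 1/11.34 = 0.088183

0.088183


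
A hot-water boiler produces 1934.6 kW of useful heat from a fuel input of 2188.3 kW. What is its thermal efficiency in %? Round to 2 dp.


eta = (1934.6/2188.3)*100 = 88.41 %

88.41 %


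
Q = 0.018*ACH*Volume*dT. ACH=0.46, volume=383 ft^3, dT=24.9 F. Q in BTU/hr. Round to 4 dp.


Q = 0.018 * 0.46 * 383 * 24.9 = 78.9639 BTU/hr

78.9639 BTU/hr


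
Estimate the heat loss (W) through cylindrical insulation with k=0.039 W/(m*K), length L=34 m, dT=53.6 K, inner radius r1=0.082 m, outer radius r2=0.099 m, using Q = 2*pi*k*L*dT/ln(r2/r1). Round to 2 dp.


Q = 2*pi*0.039*34*53.6/ln(0.099/0.082) = 2370.31 W

2370.31 W


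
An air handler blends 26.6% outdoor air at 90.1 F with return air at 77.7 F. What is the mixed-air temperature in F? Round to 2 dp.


T_mix = 77.7 + (26.6/100)*(90.1-77.7) = 81.00 F

81.00 F


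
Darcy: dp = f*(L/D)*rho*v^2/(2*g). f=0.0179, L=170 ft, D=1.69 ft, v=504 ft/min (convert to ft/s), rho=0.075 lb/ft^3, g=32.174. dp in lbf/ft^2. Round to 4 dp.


v_fps = 504/60 = 8.4 ft/s
dp = 0.0179*(170/1.69)*0.075*8.4^2/(2*32.174) = 0.1481 lbf/ft^2

0.1481 lbf/ft^2
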